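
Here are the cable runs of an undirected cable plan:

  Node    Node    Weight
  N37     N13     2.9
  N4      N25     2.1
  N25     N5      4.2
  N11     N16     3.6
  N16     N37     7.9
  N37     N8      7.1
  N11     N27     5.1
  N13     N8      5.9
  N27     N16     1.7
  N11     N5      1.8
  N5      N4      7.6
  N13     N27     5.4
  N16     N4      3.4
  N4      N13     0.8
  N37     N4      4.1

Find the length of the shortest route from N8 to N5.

Enumerating some paths:
N8 → N13 → N4 → N16 → N11 → N5: 5.9+0.8+3.4+3.6+1.8 = 15.5
N8 → N13 → N4 → N5: 5.9+0.8+7.6 = 14.3
N8 → N13 → N4 → N25 → N5: 5.9+0.8+2.1+4.2 = 13
N8 → N37 → N13 → N4 → N25 → N5: 7.1+2.9+0.8+2.1+4.2 = 17.1
Cheapest is N8 → N13 → N4 → N25 → N5 at 13.

13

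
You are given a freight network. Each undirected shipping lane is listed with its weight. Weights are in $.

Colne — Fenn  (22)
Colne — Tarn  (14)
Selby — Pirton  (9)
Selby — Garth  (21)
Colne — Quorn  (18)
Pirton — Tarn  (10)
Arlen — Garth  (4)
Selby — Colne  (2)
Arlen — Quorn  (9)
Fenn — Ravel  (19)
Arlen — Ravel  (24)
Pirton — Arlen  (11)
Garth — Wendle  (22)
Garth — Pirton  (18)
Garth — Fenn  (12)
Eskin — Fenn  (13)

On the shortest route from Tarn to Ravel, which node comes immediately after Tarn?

Pirton

Compare a few routes:
Tarn - Pirton - Arlen - Garth - Fenn - Ravel: 10+11+4+12+19 = 56
Tarn - Colne - Fenn - Ravel: 14+22+19 = 55
Tarn - Pirton - Arlen - Ravel: 10+11+24 = 45
Cheapest is Tarn - Pirton - Arlen - Ravel at $45.
So from Tarn the first move is to Pirton.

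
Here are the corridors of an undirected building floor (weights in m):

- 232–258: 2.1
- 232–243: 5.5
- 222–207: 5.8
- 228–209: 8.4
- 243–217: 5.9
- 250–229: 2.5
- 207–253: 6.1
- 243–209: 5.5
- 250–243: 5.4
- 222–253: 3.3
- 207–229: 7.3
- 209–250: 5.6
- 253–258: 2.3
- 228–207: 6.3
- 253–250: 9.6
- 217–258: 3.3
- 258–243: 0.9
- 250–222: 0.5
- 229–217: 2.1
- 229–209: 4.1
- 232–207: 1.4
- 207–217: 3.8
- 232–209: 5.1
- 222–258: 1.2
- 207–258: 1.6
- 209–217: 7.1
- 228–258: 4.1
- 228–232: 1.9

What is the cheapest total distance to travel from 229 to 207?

Settle nodes by increasing distance from 229:
229: 0
217: 2.1  (via 229)
250: 2.5  (via 229)
222: 3  (via 250)
209: 4.1  (via 229)
258: 4.2  (via 222)
243: 5.1  (via 258)
207: 5.8  (via 258)
Shortest route: 229 → 250 → 222 → 258 → 207 = 5.8 m.

5.8 m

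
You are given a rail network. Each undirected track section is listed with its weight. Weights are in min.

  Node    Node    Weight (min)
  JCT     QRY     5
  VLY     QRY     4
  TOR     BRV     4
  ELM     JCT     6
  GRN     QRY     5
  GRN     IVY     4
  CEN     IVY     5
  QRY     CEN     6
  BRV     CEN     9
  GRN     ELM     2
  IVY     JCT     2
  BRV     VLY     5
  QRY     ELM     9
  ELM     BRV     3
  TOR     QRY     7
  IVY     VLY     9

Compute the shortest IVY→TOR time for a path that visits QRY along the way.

14 min

Best IVY to QRY: IVY → JCT → QRY costing 7
Best QRY to TOR: QRY → TOR costing 7
Total via QRY: 7 + 7 = 14 min.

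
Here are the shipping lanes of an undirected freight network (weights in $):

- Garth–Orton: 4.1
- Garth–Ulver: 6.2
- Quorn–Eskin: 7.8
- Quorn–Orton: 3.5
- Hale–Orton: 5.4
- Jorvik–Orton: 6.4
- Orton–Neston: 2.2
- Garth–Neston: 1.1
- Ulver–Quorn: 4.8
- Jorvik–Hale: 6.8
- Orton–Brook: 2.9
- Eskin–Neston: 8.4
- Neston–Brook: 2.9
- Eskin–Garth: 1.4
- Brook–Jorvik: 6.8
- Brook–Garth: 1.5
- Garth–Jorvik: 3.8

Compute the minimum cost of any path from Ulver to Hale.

$13.7

Shortest distances from Ulver:
Ulver: 0
Quorn: 4.8  (via Ulver)
Garth: 6.2  (via Ulver)
Neston: 7.3  (via Garth)
Eskin: 7.6  (via Garth)
Brook: 7.7  (via Garth)
Orton: 8.3  (via Quorn)
Jorvik: 10  (via Garth)
Hale: 13.7  (via Orton)
Shortest route: Ulver–Quorn–Orton–Hale = $13.7.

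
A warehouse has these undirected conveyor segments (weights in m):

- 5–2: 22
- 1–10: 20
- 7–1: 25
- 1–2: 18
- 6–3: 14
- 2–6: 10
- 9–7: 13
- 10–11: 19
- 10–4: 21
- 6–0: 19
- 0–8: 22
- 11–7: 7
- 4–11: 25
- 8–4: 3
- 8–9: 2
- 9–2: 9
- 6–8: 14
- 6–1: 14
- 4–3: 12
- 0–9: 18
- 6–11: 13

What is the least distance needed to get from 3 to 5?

46 m

Compare a few routes:
3 → 4 → 8 → 9 → 2 → 5: 12+3+2+9+22 = 48
3 → 6 → 2 → 5: 14+10+22 = 46
The minimum is 46 m via 3 → 6 → 2 → 5.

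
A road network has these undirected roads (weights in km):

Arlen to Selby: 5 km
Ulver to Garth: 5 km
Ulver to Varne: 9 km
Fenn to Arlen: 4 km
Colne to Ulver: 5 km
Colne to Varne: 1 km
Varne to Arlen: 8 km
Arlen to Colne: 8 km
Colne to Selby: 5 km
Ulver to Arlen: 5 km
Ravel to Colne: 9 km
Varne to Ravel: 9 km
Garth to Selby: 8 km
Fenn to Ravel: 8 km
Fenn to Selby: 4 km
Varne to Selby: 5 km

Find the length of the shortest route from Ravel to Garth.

Settle nodes by increasing distance from Ravel:
Ravel: 0
Fenn: 8  (via Ravel)
Colne: 9  (via Ravel)
Varne: 9  (via Ravel)
Arlen: 12  (via Fenn)
Selby: 12  (via Fenn)
Ulver: 14  (via Colne)
Garth: 19  (via Ulver)
Shortest route: Ravel → Colne → Ulver → Garth = 19 km.

19 km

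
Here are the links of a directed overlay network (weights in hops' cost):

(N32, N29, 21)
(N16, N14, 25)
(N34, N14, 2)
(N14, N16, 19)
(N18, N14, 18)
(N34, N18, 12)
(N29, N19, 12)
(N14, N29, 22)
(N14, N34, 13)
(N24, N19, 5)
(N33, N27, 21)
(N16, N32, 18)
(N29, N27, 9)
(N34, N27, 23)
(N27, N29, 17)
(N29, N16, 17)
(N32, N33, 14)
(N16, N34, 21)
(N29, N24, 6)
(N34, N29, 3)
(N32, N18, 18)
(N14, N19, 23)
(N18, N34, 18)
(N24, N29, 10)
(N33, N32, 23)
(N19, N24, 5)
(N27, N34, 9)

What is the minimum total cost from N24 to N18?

40 hops' cost

Settle nodes by increasing distance from N24:
N24: 0
N19: 5  (via N24)
N29: 10  (via N24)
N27: 19  (via N29)
N16: 27  (via N29)
N34: 28  (via N27)
N14: 30  (via N34)
N18: 40  (via N34)
Shortest route: N24 → N29 → N27 → N34 → N18 = 40 hops' cost.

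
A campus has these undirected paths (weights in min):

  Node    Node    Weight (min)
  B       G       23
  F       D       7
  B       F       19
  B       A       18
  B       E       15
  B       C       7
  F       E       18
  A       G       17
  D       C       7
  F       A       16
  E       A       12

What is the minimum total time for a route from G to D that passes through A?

Best G to A: G → A costing 17
Shortest A→D: A → F → D = 23
Total via A: 17 + 23 = 40 min.

40 min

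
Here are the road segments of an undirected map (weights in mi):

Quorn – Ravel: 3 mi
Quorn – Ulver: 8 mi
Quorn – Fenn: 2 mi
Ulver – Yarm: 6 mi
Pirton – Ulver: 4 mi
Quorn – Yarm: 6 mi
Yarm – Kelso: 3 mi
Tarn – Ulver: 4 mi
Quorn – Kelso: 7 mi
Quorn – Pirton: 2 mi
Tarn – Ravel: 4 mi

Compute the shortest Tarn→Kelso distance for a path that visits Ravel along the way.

Shortest Tarn→Ravel: Tarn–Ravel = 4
Shortest Ravel→Kelso: Ravel–Quorn–Kelso = 10
Total via Ravel: 4 + 10 = 14 mi.

14 mi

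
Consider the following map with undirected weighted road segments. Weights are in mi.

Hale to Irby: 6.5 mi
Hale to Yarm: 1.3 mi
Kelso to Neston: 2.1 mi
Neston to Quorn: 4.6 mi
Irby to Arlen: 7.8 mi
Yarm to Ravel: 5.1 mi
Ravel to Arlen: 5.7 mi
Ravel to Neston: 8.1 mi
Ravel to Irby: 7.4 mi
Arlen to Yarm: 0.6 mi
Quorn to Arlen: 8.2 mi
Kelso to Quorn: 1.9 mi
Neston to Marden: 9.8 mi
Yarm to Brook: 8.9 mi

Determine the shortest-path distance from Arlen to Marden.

Enumerating some paths:
Arlen - Yarm - Ravel - Neston - Marden: 0.6+5.1+8.1+9.8 = 23.6
Arlen - Quorn - Neston - Marden: 8.2+4.6+9.8 = 22.6
Arlen - Ravel - Neston - Marden: 5.7+8.1+9.8 = 23.6
Arlen - Quorn - Kelso - Neston - Marden: 8.2+1.9+2.1+9.8 = 22
The minimum is 22 mi via Arlen - Quorn - Kelso - Neston - Marden.

22 mi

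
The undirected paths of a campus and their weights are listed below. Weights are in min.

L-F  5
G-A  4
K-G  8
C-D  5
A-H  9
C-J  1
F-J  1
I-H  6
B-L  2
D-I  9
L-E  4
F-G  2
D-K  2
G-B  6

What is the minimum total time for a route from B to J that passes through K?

Shortest B→K: B–G–K = 14
Shortest K→J: K–D–C–J = 8
Total via K: 14 + 8 = 22 min.

22 min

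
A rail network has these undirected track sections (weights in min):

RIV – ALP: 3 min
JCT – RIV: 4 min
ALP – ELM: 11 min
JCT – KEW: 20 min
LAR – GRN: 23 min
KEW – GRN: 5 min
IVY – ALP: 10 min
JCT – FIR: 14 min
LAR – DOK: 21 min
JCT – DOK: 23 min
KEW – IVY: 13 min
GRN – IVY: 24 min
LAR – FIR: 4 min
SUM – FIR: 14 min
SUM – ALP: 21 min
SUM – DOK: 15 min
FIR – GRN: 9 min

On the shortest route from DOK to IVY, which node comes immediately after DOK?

JCT

Enumerating some paths:
DOK → JCT → RIV → ALP → IVY: 23+4+3+10 = 40
DOK → SUM → ALP → IVY: 15+21+10 = 46
DOK → LAR → FIR → GRN → KEW → IVY: 21+4+9+5+13 = 52
DOK → SUM → FIR → GRN → KEW → IVY: 15+14+9+5+13 = 56
Cheapest is DOK → JCT → RIV → ALP → IVY at 40 min.
So from DOK the first move is to JCT.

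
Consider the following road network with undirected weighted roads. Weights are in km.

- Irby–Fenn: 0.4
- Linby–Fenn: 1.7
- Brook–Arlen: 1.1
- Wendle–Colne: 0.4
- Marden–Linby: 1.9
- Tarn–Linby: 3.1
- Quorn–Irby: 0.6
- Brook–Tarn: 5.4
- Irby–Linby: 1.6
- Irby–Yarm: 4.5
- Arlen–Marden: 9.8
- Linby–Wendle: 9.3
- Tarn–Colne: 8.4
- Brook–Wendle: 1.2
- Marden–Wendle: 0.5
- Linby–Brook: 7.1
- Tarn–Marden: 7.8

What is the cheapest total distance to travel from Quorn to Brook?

5.8 km

Compare a few routes:
Quorn–Irby–Linby–Marden–Wendle–Brook: 0.6+1.6+1.9+0.5+1.2 = 5.8
Quorn–Irby–Fenn–Linby–Marden–Wendle–Brook: 0.6+0.4+1.7+1.9+0.5+1.2 = 6.3
The minimum is 5.8 km via Quorn–Irby–Linby–Marden–Wendle–Brook.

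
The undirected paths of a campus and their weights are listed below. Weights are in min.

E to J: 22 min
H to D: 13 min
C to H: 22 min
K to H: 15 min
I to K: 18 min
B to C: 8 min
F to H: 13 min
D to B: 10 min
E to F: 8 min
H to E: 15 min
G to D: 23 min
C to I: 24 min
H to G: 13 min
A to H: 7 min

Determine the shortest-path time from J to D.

Shortest distances from J:
J: 0
E: 22  (via J)
F: 30  (via E)
H: 37  (via E)
A: 44  (via H)
D: 50  (via H)
Shortest route: J–E–H–D = 50 min.

50 min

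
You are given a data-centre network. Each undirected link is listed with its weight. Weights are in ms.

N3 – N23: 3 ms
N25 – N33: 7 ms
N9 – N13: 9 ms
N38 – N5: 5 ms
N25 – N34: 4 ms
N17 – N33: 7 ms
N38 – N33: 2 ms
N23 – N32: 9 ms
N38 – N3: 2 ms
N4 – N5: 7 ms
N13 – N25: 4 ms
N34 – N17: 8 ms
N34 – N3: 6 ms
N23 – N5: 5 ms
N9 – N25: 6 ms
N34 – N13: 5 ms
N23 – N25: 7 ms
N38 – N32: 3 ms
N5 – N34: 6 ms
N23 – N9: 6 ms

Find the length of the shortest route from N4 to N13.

Enumerating some paths:
N4–N5–N23–N25–N13: 7+5+7+4 = 23
N4–N5–N34–N25–N13: 7+6+4+4 = 21
N4–N5–N34–N13: 7+6+5 = 18
Cheapest is N4–N5–N34–N13 at 18 ms.

18 ms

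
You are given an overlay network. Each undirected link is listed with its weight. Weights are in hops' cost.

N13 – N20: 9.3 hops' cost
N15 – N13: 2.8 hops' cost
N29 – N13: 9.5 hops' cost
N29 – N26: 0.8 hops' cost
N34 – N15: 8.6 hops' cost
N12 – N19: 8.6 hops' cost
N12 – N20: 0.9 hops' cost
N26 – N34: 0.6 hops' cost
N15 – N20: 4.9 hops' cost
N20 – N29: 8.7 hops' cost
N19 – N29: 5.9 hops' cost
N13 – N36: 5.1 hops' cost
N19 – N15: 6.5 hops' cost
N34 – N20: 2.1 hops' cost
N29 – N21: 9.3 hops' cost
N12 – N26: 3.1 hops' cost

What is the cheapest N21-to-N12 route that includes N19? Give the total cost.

Best N21 to N19: N21–N29–N19 costing 15.2
Shortest N19→N12: N19–N12 = 8.6
Total via N19: 15.2 + 8.6 = 23.8 hops' cost.

23.8 hops' cost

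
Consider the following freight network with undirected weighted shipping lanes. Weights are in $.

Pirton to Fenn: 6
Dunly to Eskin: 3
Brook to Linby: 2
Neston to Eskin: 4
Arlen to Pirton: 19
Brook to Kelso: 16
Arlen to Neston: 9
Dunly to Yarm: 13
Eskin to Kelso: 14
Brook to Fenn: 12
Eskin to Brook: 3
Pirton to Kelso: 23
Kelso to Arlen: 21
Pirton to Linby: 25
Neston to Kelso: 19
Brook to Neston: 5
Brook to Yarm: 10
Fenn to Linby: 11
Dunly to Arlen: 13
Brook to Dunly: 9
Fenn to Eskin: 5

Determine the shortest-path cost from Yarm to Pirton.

Running Dijkstra from Yarm:
Yarm: 0
Brook: 10  (via Yarm)
Linby: 12  (via Brook)
Eskin: 13  (via Brook)
Dunly: 13  (via Yarm)
Neston: 15  (via Brook)
Fenn: 18  (via Eskin)
Pirton: 24  (via Fenn)
Shortest route: Yarm–Brook–Eskin–Fenn–Pirton = $24.

$24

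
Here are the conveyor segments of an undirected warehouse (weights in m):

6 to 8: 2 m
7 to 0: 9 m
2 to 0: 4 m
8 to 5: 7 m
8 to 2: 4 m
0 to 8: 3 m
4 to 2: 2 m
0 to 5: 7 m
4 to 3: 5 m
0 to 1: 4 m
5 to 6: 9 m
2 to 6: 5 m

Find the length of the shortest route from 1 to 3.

Enumerating some paths:
1 - 0 - 8 - 2 - 4 - 3: 4+3+4+2+5 = 18
1 - 0 - 2 - 4 - 3: 4+4+2+5 = 15
1 - 0 - 8 - 6 - 2 - 4 - 3: 4+3+2+5+2+5 = 21
1 - 0 - 5 - 8 - 2 - 4 - 3: 4+7+7+4+2+5 = 29
The minimum is 15 m via 1 - 0 - 2 - 4 - 3.

15 m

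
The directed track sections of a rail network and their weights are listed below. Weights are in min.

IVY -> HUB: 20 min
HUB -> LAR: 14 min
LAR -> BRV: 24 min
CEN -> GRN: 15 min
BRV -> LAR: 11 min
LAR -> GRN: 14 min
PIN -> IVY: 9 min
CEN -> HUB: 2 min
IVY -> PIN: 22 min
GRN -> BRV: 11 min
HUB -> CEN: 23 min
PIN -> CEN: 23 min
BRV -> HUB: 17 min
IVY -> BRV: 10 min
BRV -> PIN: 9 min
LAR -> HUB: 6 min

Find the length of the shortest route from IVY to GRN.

35 min

Running Dijkstra from IVY:
IVY: 0
BRV: 10  (via IVY)
PIN: 19  (via BRV)
HUB: 20  (via IVY)
LAR: 21  (via BRV)
GRN: 35  (via LAR)
Shortest route: IVY → BRV → LAR → GRN = 35 min.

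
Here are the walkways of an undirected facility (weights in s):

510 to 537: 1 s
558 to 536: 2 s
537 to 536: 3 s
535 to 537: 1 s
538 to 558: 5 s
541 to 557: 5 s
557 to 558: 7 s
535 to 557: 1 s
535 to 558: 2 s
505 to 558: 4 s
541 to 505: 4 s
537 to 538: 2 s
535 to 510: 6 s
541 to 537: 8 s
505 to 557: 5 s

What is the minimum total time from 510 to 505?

8 s

Candidate routes:
510 → 537 → 535 → 557 → 505: 1+1+1+5 = 8
510 → 537 → 536 → 558 → 505: 1+3+2+4 = 10
510 → 535 → 557 → 505: 6+1+5 = 12
The minimum is 8 s via 510 → 537 → 535 → 557 → 505.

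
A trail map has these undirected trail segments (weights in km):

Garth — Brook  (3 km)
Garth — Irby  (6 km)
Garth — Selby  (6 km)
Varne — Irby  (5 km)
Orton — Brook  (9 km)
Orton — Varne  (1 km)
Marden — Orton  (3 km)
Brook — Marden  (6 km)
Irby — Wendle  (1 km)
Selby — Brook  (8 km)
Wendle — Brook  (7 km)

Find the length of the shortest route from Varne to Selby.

Running Dijkstra from Varne:
Varne: 0
Orton: 1  (via Varne)
Marden: 4  (via Orton)
Irby: 5  (via Varne)
Wendle: 6  (via Irby)
Brook: 10  (via Orton)
Garth: 11  (via Irby)
Selby: 17  (via Garth)
Shortest route: Varne–Irby–Garth–Selby = 17 km.

17 km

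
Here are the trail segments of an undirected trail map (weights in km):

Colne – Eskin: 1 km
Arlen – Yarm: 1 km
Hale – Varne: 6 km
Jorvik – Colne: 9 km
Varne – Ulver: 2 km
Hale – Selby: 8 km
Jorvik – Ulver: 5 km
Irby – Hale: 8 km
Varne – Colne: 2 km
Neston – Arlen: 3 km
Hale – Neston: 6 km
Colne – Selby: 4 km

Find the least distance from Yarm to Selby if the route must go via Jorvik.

36 km

Best Yarm to Jorvik: Yarm–Arlen–Neston–Hale–Varne–Ulver–Jorvik costing 23
Shortest Jorvik→Selby: Jorvik–Colne–Selby = 13
Total via Jorvik: 23 + 13 = 36 km.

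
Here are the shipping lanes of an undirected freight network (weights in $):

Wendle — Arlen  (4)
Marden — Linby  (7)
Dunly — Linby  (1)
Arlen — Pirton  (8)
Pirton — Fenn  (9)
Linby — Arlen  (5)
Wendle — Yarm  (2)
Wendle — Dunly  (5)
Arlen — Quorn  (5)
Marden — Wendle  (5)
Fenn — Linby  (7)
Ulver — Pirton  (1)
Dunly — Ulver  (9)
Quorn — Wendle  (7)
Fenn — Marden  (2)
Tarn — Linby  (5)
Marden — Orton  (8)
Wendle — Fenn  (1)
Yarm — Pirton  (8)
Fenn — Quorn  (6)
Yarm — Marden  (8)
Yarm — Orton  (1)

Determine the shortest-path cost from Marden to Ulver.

Shortest distances from Marden:
Marden: 0
Fenn: 2  (via Marden)
Wendle: 3  (via Fenn)
Yarm: 5  (via Wendle)
Orton: 6  (via Yarm)
Arlen: 7  (via Wendle)
Linby: 7  (via Marden)
Quorn: 8  (via Fenn)
Dunly: 8  (via Wendle)
Pirton: 11  (via Fenn)
Ulver: 12  (via Pirton)
Shortest route: Marden → Fenn → Pirton → Ulver = $12.

$12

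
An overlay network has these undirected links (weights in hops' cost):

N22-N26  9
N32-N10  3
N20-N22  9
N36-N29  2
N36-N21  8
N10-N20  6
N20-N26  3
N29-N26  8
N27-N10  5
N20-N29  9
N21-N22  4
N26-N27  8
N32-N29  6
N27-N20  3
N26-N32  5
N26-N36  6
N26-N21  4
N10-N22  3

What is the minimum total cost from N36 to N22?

12 hops' cost

Shortest distances from N36:
N36: 0
N29: 2  (via N36)
N26: 6  (via N36)
N21: 8  (via N36)
N32: 8  (via N29)
N20: 9  (via N26)
N10: 11  (via N32)
N27: 12  (via N20)
N22: 12  (via N21)
Shortest route: N36 → N21 → N22 = 12 hops' cost.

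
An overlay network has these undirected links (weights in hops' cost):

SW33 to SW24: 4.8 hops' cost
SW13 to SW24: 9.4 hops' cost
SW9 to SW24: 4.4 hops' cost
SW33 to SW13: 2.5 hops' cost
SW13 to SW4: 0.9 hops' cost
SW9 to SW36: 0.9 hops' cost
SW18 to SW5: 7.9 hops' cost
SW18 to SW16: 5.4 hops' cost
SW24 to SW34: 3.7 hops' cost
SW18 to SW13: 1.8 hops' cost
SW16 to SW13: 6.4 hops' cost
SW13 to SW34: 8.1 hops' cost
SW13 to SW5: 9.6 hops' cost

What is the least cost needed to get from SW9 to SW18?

13.5 hops' cost

Enumerating some paths:
SW9 → SW24 → SW34 → SW13 → SW18: 4.4+3.7+8.1+1.8 = 18
SW9 → SW24 → SW13 → SW18: 4.4+9.4+1.8 = 15.6
SW9 → SW24 → SW33 → SW13 → SW18: 4.4+4.8+2.5+1.8 = 13.5
Cheapest is SW9 → SW24 → SW33 → SW13 → SW18 at 13.5 hops' cost.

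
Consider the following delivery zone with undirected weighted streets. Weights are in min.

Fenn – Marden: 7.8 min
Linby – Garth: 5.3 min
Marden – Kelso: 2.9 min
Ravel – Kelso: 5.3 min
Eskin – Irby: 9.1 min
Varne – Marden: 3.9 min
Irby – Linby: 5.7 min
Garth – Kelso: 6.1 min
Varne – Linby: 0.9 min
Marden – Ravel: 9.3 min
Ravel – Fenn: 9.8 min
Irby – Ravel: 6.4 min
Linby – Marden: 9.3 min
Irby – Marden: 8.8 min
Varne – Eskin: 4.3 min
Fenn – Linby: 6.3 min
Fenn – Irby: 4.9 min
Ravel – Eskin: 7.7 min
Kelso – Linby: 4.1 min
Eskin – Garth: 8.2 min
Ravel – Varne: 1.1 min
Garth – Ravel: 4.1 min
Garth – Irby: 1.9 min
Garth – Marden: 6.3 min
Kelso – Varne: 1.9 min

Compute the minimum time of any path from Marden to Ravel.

Shortest distances from Marden:
Marden: 0
Kelso: 2.9  (via Marden)
Varne: 3.9  (via Marden)
Linby: 4.8  (via Varne)
Ravel: 5  (via Varne)
Shortest route: Marden–Varne–Ravel = 5 min.

5 min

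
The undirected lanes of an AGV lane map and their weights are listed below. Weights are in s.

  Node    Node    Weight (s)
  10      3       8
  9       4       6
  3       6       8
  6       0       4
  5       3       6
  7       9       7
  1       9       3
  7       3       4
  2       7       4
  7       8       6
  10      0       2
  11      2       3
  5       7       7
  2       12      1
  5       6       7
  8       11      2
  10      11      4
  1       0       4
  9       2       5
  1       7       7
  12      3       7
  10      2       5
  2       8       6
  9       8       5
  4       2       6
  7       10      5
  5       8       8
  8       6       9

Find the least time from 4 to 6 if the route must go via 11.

19 s

Best 4 to 11: 4 → 2 → 11 costing 9
Best 11 to 6: 11 → 10 → 0 → 6 costing 10
Total via 11: 9 + 10 = 19 s.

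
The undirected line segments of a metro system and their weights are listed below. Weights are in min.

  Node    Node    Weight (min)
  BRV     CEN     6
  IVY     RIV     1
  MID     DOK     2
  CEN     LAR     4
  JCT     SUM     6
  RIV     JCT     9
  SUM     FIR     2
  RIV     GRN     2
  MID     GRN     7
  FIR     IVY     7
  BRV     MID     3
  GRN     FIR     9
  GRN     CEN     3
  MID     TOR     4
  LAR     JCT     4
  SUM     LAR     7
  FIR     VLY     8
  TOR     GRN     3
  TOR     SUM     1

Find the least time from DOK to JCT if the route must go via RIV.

20 min

Shortest DOK→RIV: DOK → MID → GRN → RIV = 11
Best RIV to JCT: RIV → JCT costing 9
Total via RIV: 11 + 9 = 20 min.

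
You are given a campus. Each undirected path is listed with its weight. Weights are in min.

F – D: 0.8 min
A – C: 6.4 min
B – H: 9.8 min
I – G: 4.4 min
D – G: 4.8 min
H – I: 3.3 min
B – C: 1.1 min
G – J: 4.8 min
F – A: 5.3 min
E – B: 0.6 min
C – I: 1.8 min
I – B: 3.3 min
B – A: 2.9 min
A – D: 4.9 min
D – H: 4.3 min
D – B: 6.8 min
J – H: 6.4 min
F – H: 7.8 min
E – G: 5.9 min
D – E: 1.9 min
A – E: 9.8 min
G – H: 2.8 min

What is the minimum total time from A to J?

Settle nodes by increasing distance from A:
A: 0
B: 2.9  (via A)
E: 3.5  (via B)
C: 4  (via B)
D: 4.9  (via A)
F: 5.3  (via A)
I: 5.8  (via C)
H: 9.1  (via I)
G: 9.4  (via E)
J: 14.2  (via G)
Shortest route: A–B–E–G–J = 14.2 min.

14.2 min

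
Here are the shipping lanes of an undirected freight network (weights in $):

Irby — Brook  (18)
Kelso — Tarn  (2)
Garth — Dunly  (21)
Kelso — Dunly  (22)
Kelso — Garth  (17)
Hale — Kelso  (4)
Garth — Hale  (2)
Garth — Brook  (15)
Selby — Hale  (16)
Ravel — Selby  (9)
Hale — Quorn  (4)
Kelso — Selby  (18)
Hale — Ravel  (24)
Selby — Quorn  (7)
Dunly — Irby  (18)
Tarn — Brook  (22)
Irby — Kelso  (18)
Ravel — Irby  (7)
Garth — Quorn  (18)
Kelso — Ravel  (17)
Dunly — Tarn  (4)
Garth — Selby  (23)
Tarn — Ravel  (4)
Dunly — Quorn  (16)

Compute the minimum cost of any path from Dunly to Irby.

$15

Compare a few routes:
Dunly → Tarn → Ravel → Irby: 4+4+7 = 15
Dunly → Tarn → Kelso → Irby: 4+2+18 = 24
Dunly → Tarn → Kelso → Ravel → Irby: 4+2+17+7 = 30
Dunly → Irby: 18 = 18
The minimum is $15 via Dunly → Tarn → Ravel → Irby.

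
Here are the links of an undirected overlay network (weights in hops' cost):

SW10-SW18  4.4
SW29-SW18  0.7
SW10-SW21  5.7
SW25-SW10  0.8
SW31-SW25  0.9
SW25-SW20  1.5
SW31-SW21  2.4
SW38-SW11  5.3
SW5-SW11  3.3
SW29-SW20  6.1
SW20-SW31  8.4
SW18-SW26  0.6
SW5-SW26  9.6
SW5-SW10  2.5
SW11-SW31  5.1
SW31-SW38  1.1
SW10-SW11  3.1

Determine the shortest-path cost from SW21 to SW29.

9.2 hops' cost

Enumerating some paths:
SW21 - SW31 - SW25 - SW10 - SW18 - SW29: 2.4+0.9+0.8+4.4+0.7 = 9.2
SW21 - SW10 - SW25 - SW20 - SW29: 5.7+0.8+1.5+6.1 = 14.1
SW21 - SW10 - SW18 - SW29: 5.7+4.4+0.7 = 10.8
SW21 - SW31 - SW25 - SW20 - SW29: 2.4+0.9+1.5+6.1 = 10.9
Cheapest is SW21 - SW31 - SW25 - SW10 - SW18 - SW29 at 9.2 hops' cost.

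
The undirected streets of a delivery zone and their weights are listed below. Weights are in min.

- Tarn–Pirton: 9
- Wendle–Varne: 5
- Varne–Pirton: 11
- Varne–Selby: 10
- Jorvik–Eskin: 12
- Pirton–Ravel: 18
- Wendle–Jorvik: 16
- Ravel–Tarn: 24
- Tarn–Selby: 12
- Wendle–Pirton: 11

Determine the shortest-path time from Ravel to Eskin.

57 min

Shortest distances from Ravel:
Ravel: 0
Pirton: 18  (via Ravel)
Tarn: 24  (via Ravel)
Varne: 29  (via Pirton)
Wendle: 29  (via Pirton)
Selby: 36  (via Tarn)
Jorvik: 45  (via Wendle)
Eskin: 57  (via Jorvik)
Shortest route: Ravel → Pirton → Wendle → Jorvik → Eskin = 57 min.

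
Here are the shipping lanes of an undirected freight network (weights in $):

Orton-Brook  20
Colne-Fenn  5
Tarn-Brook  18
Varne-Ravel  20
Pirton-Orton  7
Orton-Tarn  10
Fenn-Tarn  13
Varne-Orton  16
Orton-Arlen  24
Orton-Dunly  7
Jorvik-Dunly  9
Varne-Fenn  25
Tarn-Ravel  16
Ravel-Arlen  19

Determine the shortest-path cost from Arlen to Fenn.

Running Dijkstra from Arlen:
Arlen: 0
Ravel: 19  (via Arlen)
Orton: 24  (via Arlen)
Pirton: 31  (via Orton)
Dunly: 31  (via Orton)
Tarn: 34  (via Orton)
Varne: 39  (via Ravel)
Jorvik: 40  (via Dunly)
Brook: 44  (via Orton)
Fenn: 47  (via Tarn)
Shortest route: Arlen–Orton–Tarn–Fenn = $47.

$47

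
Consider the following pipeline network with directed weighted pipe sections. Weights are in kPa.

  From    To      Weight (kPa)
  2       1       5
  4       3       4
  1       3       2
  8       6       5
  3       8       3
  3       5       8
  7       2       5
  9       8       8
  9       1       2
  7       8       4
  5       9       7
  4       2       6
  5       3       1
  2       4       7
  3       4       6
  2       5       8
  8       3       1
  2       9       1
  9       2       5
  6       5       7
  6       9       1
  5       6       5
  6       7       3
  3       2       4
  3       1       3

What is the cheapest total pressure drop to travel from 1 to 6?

Shortest distances from 1:
1: 0
3: 2  (via 1)
8: 5  (via 3)
2: 6  (via 3)
9: 7  (via 2)
4: 8  (via 3)
5: 10  (via 3)
6: 10  (via 8)
Shortest route: 1–3–8–6 = 10 kPa.

10 kPa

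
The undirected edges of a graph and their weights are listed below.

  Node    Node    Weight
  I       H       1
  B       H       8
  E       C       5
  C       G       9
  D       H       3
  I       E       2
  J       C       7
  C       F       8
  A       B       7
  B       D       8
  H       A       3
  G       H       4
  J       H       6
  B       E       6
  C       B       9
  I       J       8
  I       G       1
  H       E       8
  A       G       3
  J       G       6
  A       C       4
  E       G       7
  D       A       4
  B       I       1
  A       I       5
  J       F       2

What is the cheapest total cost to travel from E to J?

Compare a few routes:
E - I - J: 2+8 = 10
E - I - G - J: 2+1+6 = 9
The minimum is 9 via E - I - G - J.

9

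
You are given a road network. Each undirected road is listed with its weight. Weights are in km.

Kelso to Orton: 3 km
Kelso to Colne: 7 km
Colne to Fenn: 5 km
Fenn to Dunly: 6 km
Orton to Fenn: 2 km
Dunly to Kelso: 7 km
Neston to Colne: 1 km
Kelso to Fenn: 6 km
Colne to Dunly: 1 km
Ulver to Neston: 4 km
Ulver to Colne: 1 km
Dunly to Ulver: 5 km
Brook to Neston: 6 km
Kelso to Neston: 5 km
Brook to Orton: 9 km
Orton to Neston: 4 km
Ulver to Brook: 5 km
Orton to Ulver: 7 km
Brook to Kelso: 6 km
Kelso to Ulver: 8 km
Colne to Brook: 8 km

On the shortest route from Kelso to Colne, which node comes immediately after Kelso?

Candidate routes:
Kelso - Colne: 7 = 7
Kelso - Neston - Colne: 5+1 = 6
The minimum is 6 km via Kelso - Neston - Colne.
So from Kelso the first move is to Neston.

Neston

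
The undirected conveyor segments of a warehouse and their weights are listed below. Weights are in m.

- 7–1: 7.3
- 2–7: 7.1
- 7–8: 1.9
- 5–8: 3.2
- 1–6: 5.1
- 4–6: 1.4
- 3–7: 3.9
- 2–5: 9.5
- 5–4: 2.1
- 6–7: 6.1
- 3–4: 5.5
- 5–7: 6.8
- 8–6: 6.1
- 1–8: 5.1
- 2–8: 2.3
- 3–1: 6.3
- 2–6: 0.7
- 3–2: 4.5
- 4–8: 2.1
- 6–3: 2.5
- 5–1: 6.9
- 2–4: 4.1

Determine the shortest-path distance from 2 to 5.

4.2 m

Enumerating some paths:
2–8–4–5: 2.3+2.1+2.1 = 6.5
2–8–5: 2.3+3.2 = 5.5
2–6–4–5: 0.7+1.4+2.1 = 4.2
2–4–5: 4.1+2.1 = 6.2
Cheapest is 2–6–4–5 at 4.2 m.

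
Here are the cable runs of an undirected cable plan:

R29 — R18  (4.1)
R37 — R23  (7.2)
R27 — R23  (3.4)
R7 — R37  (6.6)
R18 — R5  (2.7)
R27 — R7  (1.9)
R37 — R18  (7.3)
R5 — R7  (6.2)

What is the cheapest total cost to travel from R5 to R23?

11.5

Compare a few routes:
R5 - R18 - R37 - R23: 2.7+7.3+7.2 = 17.2
R5 - R7 - R27 - R23: 6.2+1.9+3.4 = 11.5
Cheapest is R5 - R7 - R27 - R23 at 11.5.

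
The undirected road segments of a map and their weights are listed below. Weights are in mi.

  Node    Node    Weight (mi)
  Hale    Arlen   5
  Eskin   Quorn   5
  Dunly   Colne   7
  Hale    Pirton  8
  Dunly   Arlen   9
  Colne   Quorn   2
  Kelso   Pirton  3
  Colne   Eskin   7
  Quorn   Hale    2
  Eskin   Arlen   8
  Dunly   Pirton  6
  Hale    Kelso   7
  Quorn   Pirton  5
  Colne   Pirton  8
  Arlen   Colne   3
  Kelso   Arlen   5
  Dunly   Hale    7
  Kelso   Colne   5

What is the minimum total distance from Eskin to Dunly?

Shortest distances from Eskin:
Eskin: 0
Quorn: 5  (via Eskin)
Colne: 7  (via Eskin)
Hale: 7  (via Quorn)
Arlen: 8  (via Eskin)
Pirton: 10  (via Quorn)
Kelso: 12  (via Colne)
Dunly: 14  (via Colne)
Shortest route: Eskin–Colne–Dunly = 14 mi.

14 mi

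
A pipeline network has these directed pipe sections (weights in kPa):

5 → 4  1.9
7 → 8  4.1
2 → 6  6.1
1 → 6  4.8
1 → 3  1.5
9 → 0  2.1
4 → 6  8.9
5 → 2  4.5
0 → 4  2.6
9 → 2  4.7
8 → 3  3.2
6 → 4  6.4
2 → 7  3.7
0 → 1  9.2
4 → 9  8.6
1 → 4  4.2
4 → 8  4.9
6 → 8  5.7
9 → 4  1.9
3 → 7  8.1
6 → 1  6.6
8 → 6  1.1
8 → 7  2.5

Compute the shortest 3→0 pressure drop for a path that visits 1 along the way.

34.8 kPa

Best 3 to 1: 3 → 7 → 8 → 6 → 1 costing 19.9
Best 1 to 0: 1 → 4 → 9 → 0 costing 14.9
Total via 1: 19.9 + 14.9 = 34.8 kPa.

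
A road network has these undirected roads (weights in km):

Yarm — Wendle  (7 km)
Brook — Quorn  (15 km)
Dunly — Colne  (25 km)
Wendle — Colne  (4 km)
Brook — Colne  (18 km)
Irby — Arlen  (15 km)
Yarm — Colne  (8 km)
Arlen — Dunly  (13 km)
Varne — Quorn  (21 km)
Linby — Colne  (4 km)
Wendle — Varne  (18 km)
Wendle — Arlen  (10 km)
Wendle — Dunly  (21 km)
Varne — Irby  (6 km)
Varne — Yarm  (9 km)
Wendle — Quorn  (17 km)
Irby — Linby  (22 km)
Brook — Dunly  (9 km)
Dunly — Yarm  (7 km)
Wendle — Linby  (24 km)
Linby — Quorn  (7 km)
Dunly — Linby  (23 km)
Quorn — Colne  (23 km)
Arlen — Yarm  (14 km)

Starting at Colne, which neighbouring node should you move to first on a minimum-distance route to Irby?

Yarm

Enumerating some paths:
Colne - Yarm - Varne - Irby: 8+9+6 = 23
Colne - Wendle - Yarm - Varne - Irby: 4+7+9+6 = 26
Colne - Linby - Irby: 4+22 = 26
Colne - Wendle - Varne - Irby: 4+18+6 = 28
The minimum is 23 km via Colne - Yarm - Varne - Irby.
So from Colne the first move is to Yarm.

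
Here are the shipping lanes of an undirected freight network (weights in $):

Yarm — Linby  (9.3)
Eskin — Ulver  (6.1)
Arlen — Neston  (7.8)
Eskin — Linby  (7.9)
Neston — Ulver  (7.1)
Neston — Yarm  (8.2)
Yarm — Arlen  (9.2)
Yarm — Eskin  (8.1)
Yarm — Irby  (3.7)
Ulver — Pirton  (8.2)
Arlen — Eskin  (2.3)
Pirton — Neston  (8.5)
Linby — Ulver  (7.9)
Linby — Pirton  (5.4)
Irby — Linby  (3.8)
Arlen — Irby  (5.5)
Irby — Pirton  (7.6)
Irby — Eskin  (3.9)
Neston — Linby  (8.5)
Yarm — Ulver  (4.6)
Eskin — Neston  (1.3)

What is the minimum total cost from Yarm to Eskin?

$7.6

Candidate routes:
Yarm–Irby–Eskin: 3.7+3.9 = 7.6
Yarm–Eskin: 8.1 = 8.1
Cheapest is Yarm–Irby–Eskin at $7.6.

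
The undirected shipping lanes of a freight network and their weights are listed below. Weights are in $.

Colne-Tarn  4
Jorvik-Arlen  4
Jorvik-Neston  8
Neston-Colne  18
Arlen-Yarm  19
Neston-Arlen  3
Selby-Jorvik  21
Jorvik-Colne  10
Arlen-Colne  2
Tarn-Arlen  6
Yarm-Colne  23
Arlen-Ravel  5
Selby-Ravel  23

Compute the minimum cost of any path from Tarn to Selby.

$31

Shortest distances from Tarn:
Tarn: 0
Colne: 4  (via Tarn)
Arlen: 6  (via Tarn)
Neston: 9  (via Arlen)
Jorvik: 10  (via Arlen)
Ravel: 11  (via Arlen)
Yarm: 25  (via Arlen)
Selby: 31  (via Jorvik)
Shortest route: Tarn → Arlen → Jorvik → Selby = $31.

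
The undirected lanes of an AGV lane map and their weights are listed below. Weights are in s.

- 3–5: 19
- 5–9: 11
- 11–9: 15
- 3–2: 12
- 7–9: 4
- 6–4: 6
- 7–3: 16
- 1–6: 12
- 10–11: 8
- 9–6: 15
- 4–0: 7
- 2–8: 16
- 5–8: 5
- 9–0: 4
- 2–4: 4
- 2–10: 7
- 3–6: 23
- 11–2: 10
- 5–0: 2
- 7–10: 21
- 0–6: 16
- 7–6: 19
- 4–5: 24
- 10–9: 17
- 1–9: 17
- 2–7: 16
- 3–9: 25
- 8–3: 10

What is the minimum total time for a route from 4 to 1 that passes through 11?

46 s

Shortest 4→11: 4 → 2 → 11 = 14
Shortest 11→1: 11 → 9 → 1 = 32
Total via 11: 14 + 32 = 46 s.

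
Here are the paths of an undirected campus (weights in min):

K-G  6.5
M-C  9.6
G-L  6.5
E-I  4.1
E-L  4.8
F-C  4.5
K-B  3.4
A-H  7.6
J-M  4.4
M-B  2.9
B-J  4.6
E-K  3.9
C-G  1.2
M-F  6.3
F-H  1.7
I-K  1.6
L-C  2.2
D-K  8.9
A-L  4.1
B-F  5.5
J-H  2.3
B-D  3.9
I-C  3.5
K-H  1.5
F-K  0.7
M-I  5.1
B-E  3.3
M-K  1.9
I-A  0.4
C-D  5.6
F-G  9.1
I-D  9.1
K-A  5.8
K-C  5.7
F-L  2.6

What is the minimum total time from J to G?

Settle nodes by increasing distance from J:
J: 0
H: 2.3  (via J)
K: 3.8  (via H)
F: 4  (via H)
M: 4.4  (via J)
B: 4.6  (via J)
I: 5.4  (via K)
A: 5.8  (via I)
L: 6.6  (via F)
E: 7.7  (via K)
C: 8.5  (via F)
D: 8.5  (via B)
G: 9.7  (via C)
Shortest route: J–H–F–C–G = 9.7 min.

9.7 min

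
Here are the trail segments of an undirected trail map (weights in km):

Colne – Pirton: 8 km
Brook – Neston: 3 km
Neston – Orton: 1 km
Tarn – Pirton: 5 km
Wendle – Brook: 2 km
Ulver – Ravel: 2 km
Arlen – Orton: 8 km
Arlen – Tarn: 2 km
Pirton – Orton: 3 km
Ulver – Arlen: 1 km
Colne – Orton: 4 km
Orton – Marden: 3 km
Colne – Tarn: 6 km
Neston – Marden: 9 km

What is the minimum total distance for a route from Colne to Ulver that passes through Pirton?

15 km

Shortest Colne→Pirton: Colne → Orton → Pirton = 7
Shortest Pirton→Ulver: Pirton → Tarn → Arlen → Ulver = 8
Total via Pirton: 7 + 8 = 15 km.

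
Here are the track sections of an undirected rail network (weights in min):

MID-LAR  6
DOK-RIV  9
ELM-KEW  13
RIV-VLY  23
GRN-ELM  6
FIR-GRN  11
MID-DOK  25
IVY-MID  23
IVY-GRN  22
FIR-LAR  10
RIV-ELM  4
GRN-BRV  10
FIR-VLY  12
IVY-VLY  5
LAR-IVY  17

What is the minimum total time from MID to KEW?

Enumerating some paths:
MID–LAR–FIR–GRN–ELM–KEW: 6+10+11+6+13 = 46
MID–IVY–GRN–ELM–KEW: 23+22+6+13 = 64
MID–DOK–RIV–ELM–KEW: 25+9+4+13 = 51
The minimum is 46 min via MID–LAR–FIR–GRN–ELM–KEW.

46 min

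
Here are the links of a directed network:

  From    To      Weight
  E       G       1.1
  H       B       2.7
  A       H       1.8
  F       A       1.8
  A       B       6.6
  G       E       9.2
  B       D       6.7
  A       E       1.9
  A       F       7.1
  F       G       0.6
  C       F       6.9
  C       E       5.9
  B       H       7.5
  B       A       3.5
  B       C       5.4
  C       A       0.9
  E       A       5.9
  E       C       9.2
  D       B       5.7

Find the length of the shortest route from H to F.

Settle nodes by increasing distance from H:
H: 0
B: 2.7  (via H)
A: 6.2  (via B)
C: 8.1  (via B)
E: 8.1  (via A)
G: 9.2  (via E)
D: 9.4  (via B)
F: 13.3  (via A)
Shortest route: H–B–A–F = 13.3.

13.3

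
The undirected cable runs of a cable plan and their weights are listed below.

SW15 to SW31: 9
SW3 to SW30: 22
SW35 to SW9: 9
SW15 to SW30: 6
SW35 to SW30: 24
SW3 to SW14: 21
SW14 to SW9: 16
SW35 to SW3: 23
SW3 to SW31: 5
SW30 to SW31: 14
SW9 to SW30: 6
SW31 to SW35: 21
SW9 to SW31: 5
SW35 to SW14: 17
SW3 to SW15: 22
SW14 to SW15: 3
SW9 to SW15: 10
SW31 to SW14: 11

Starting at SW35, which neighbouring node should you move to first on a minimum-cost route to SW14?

SW14

Compare a few routes:
SW35 - SW14: 17 = 17
SW35 - SW9 - SW30 - SW15 - SW14: 9+6+6+3 = 24
SW35 - SW9 - SW15 - SW14: 9+10+3 = 22
The minimum is 17 via SW35 - SW14.
So from SW35 the first move is to SW14.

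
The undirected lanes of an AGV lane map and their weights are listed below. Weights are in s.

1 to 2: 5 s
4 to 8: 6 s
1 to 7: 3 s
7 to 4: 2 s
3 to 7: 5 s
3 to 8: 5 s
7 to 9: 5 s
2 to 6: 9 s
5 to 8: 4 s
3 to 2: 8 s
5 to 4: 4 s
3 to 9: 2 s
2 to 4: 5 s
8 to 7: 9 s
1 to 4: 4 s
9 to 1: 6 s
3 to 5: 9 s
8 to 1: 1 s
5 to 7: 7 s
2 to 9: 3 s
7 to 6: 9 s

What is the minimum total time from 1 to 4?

4 s

Running Dijkstra from 1:
1: 0
8: 1  (via 1)
7: 3  (via 1)
4: 4  (via 1)
Shortest route: 1 → 4 = 4 s.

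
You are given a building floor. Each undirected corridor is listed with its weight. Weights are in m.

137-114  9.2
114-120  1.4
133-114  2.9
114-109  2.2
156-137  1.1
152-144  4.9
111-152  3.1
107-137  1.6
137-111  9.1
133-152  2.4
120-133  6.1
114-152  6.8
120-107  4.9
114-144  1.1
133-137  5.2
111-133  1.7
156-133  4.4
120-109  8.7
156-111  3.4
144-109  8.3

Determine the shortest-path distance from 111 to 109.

Running Dijkstra from 111:
111: 0
133: 1.7  (via 111)
152: 3.1  (via 111)
156: 3.4  (via 111)
137: 4.5  (via 156)
114: 4.6  (via 133)
144: 5.7  (via 114)
120: 6  (via 114)
107: 6.1  (via 137)
109: 6.8  (via 114)
Shortest route: 111–133–114–109 = 6.8 m.

6.8 m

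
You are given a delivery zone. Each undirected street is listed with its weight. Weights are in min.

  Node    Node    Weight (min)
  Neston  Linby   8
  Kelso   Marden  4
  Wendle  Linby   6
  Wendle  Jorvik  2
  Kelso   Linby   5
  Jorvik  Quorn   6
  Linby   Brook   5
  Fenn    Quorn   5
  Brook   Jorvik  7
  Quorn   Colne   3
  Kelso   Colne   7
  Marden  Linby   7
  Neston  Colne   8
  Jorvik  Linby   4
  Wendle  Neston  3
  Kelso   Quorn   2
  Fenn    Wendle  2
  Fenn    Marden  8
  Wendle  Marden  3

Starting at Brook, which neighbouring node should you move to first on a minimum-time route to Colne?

Candidate routes:
Brook–Linby–Kelso–Quorn–Colne: 5+5+2+3 = 15
Brook–Jorvik–Quorn–Colne: 7+6+3 = 16
Brook–Linby–Kelso–Colne: 5+5+7 = 17
The minimum is 15 min via Brook–Linby–Kelso–Quorn–Colne.
So from Brook the first move is to Linby.

Linby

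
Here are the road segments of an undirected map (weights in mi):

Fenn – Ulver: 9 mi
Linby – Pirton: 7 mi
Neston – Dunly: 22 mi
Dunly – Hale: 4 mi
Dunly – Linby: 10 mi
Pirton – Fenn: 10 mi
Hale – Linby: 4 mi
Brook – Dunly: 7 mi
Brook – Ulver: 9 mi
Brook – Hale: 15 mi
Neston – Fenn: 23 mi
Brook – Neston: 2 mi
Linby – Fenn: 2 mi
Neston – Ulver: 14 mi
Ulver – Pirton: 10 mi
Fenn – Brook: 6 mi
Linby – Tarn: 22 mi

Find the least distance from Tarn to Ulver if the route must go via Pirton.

39 mi

Shortest Tarn→Pirton: Tarn → Linby → Pirton = 29
Best Pirton to Ulver: Pirton → Ulver costing 10
Total via Pirton: 29 + 10 = 39 mi.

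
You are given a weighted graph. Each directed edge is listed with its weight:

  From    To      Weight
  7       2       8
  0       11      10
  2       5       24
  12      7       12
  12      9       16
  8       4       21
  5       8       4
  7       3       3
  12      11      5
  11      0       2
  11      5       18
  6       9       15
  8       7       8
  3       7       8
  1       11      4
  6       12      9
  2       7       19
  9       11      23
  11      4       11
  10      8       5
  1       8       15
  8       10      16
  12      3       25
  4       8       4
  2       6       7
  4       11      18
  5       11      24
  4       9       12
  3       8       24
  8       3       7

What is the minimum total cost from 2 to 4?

Compare a few routes:
2–6–9–11–4: 7+15+23+11 = 56
2–6–12–11–4: 7+9+5+11 = 32
2–5–8–4: 24+4+21 = 49
Cheapest is 2–6–12–11–4 at 32.

32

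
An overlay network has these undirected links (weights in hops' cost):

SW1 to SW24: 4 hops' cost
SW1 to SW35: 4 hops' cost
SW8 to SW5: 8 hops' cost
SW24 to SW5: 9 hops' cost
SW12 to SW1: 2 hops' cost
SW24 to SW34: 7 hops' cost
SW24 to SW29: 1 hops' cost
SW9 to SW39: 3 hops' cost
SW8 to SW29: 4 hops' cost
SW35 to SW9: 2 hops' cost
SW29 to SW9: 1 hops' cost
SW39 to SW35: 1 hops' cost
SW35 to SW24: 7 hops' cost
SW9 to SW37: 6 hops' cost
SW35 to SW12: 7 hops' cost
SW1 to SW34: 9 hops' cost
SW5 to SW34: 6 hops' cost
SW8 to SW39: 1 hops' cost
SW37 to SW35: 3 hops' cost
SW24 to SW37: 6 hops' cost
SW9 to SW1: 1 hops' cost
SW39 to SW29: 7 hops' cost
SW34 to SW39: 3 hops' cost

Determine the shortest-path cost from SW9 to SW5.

Shortest distances from SW9:
SW9: 0
SW29: 1  (via SW9)
SW1: 1  (via SW9)
SW35: 2  (via SW9)
SW24: 2  (via SW29)
SW12: 3  (via SW1)
SW39: 3  (via SW9)
SW8: 4  (via SW39)
SW37: 5  (via SW35)
SW34: 6  (via SW39)
SW5: 11  (via SW24)
Shortest route: SW9 → SW29 → SW24 → SW5 = 11 hops' cost.

11 hops' cost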